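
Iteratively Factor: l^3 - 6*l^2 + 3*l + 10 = (l + 1)*(l^2 - 7*l + 10) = (l - 5)*(l + 1)*(l - 2)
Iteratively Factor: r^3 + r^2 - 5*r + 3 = (r - 1)*(r^2 + 2*r - 3) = (r - 1)^2*(r + 3)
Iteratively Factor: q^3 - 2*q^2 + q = (q)*(q^2 - 2*q + 1) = q*(q - 1)*(q - 1)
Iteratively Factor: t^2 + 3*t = (t + 3)*(t)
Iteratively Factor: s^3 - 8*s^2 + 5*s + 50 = (s - 5)*(s^2 - 3*s - 10) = (s - 5)*(s + 2)*(s - 5)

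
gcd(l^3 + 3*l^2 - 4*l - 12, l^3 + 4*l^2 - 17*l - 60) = l + 3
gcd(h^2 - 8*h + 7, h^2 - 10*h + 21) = h - 7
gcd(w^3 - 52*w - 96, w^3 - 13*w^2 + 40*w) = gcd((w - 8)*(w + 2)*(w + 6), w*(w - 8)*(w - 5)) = w - 8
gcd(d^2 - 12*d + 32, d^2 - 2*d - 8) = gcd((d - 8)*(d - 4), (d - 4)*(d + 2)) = d - 4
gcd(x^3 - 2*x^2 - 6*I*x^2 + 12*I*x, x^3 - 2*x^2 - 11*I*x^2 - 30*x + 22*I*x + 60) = x^2 + x*(-2 - 6*I) + 12*I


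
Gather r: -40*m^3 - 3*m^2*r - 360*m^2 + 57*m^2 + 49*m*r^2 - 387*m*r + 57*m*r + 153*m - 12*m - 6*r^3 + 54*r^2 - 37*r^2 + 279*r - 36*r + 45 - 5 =-40*m^3 - 303*m^2 + 141*m - 6*r^3 + r^2*(49*m + 17) + r*(-3*m^2 - 330*m + 243) + 40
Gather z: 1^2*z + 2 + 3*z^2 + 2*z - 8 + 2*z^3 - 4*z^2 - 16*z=2*z^3 - z^2 - 13*z - 6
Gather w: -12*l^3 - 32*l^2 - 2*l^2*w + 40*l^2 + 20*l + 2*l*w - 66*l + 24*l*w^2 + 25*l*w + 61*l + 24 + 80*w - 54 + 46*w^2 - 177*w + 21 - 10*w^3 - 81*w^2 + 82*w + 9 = -12*l^3 + 8*l^2 + 15*l - 10*w^3 + w^2*(24*l - 35) + w*(-2*l^2 + 27*l - 15)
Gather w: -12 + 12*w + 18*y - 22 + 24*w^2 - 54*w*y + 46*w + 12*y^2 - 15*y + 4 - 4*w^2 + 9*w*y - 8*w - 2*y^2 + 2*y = 20*w^2 + w*(50 - 45*y) + 10*y^2 + 5*y - 30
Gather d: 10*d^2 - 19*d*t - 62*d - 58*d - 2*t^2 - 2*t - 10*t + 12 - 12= 10*d^2 + d*(-19*t - 120) - 2*t^2 - 12*t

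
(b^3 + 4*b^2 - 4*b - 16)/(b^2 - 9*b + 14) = (b^2 + 6*b + 8)/(b - 7)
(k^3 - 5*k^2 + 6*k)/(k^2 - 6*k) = (k^2 - 5*k + 6)/(k - 6)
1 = 1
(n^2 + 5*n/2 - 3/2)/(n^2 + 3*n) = (n - 1/2)/n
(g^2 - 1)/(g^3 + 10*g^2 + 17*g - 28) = (g + 1)/(g^2 + 11*g + 28)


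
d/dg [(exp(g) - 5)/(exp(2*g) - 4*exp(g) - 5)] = -exp(g)/(exp(2*g) + 2*exp(g) + 1)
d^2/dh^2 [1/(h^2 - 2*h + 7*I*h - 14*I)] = 2*(-h^2 + 2*h - 7*I*h + (2*h - 2 + 7*I)^2 + 14*I)/(h^2 - 2*h + 7*I*h - 14*I)^3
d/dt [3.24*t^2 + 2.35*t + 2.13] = 6.48*t + 2.35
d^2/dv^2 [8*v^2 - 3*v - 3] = 16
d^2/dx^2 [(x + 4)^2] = 2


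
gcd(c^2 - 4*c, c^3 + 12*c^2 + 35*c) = c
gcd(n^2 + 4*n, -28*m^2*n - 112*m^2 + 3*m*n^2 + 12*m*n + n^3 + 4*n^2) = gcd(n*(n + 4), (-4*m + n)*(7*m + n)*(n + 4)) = n + 4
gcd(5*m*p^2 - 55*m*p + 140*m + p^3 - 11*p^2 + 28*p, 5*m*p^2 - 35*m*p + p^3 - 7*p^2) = 5*m*p - 35*m + p^2 - 7*p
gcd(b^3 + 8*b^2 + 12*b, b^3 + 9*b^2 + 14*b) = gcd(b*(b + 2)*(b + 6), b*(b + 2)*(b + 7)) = b^2 + 2*b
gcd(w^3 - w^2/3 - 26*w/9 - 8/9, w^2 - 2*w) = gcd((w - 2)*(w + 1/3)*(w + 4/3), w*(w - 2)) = w - 2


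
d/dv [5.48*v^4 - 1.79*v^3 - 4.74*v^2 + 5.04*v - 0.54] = 21.92*v^3 - 5.37*v^2 - 9.48*v + 5.04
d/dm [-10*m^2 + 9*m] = 9 - 20*m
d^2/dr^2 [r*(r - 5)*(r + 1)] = 6*r - 8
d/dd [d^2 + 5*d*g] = 2*d + 5*g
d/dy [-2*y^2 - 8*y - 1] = -4*y - 8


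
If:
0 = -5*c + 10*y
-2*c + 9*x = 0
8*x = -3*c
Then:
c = 0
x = 0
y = 0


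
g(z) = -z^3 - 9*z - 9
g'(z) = -3*z^2 - 9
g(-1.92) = 15.36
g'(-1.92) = -20.06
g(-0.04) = -8.64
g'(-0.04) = -9.00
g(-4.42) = 117.13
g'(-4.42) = -67.61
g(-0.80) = -1.29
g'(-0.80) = -10.92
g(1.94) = -33.76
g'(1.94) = -20.29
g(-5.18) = 176.61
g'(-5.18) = -89.50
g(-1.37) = 5.90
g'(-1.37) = -14.63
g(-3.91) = 85.97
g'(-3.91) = -54.86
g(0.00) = -9.00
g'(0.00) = -9.00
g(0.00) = -9.00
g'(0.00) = -9.00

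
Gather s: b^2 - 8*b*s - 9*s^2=b^2 - 8*b*s - 9*s^2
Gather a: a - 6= a - 6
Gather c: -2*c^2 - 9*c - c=-2*c^2 - 10*c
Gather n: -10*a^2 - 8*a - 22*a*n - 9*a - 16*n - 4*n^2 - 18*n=-10*a^2 - 17*a - 4*n^2 + n*(-22*a - 34)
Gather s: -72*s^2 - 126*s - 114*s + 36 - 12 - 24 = -72*s^2 - 240*s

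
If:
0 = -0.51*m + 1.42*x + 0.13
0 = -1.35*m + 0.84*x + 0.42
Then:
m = 0.33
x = 0.03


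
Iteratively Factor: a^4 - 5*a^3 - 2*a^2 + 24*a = (a - 3)*(a^3 - 2*a^2 - 8*a) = a*(a - 3)*(a^2 - 2*a - 8) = a*(a - 4)*(a - 3)*(a + 2)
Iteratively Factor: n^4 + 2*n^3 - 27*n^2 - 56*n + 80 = (n - 5)*(n^3 + 7*n^2 + 8*n - 16) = (n - 5)*(n + 4)*(n^2 + 3*n - 4) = (n - 5)*(n + 4)^2*(n - 1)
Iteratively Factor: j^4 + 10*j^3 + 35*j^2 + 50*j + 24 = (j + 3)*(j^3 + 7*j^2 + 14*j + 8) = (j + 2)*(j + 3)*(j^2 + 5*j + 4) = (j + 2)*(j + 3)*(j + 4)*(j + 1)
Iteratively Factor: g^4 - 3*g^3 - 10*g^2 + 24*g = (g + 3)*(g^3 - 6*g^2 + 8*g) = g*(g + 3)*(g^2 - 6*g + 8) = g*(g - 2)*(g + 3)*(g - 4)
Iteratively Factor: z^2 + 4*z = (z)*(z + 4)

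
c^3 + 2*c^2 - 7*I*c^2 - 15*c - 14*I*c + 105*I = (c - 3)*(c + 5)*(c - 7*I)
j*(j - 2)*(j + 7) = j^3 + 5*j^2 - 14*j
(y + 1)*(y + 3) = y^2 + 4*y + 3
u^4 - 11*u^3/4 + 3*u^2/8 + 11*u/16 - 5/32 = (u - 5/2)*(u - 1/2)*(u - 1/4)*(u + 1/2)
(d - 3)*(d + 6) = d^2 + 3*d - 18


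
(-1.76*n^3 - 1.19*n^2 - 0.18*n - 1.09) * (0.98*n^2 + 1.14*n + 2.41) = -1.7248*n^5 - 3.1726*n^4 - 5.7746*n^3 - 4.1413*n^2 - 1.6764*n - 2.6269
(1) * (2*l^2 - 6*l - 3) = 2*l^2 - 6*l - 3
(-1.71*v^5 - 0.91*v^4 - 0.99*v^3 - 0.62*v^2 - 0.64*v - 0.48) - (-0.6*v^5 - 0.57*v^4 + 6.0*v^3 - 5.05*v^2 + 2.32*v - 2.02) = -1.11*v^5 - 0.34*v^4 - 6.99*v^3 + 4.43*v^2 - 2.96*v + 1.54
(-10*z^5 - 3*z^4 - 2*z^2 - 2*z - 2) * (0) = 0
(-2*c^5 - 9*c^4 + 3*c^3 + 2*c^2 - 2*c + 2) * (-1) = 2*c^5 + 9*c^4 - 3*c^3 - 2*c^2 + 2*c - 2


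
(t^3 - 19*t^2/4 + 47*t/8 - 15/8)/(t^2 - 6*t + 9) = (8*t^2 - 14*t + 5)/(8*(t - 3))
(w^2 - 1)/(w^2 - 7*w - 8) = (w - 1)/(w - 8)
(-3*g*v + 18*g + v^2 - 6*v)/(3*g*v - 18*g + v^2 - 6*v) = (-3*g + v)/(3*g + v)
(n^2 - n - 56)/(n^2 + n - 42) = (n - 8)/(n - 6)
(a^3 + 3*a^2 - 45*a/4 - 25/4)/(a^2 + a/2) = a + 5/2 - 25/(2*a)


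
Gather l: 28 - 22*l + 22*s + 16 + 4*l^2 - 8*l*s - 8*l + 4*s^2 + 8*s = 4*l^2 + l*(-8*s - 30) + 4*s^2 + 30*s + 44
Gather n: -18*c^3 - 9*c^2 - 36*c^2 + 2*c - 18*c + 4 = -18*c^3 - 45*c^2 - 16*c + 4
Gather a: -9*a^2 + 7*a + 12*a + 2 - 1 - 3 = -9*a^2 + 19*a - 2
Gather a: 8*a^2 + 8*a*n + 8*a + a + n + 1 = 8*a^2 + a*(8*n + 9) + n + 1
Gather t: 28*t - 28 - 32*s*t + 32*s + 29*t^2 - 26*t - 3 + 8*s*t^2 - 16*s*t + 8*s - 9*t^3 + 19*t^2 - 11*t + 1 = 40*s - 9*t^3 + t^2*(8*s + 48) + t*(-48*s - 9) - 30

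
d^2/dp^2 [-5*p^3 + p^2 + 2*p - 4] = 2 - 30*p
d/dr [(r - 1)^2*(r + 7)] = (r - 1)*(3*r + 13)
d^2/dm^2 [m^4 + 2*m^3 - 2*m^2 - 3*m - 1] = 12*m^2 + 12*m - 4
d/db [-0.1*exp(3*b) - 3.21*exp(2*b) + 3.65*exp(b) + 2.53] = (-0.3*exp(2*b) - 6.42*exp(b) + 3.65)*exp(b)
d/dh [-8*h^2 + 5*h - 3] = 5 - 16*h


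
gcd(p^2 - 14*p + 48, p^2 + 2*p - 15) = 1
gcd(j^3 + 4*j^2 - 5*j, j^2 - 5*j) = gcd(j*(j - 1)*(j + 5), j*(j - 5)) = j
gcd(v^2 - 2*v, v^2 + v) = v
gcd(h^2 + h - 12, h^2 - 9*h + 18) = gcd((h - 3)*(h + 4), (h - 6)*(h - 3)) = h - 3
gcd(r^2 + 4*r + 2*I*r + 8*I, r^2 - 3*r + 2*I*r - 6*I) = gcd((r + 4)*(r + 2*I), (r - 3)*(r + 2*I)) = r + 2*I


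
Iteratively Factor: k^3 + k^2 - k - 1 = (k - 1)*(k^2 + 2*k + 1) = (k - 1)*(k + 1)*(k + 1)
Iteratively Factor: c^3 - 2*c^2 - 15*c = (c)*(c^2 - 2*c - 15) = c*(c + 3)*(c - 5)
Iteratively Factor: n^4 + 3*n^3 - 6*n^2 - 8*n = (n - 2)*(n^3 + 5*n^2 + 4*n) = (n - 2)*(n + 4)*(n^2 + n) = (n - 2)*(n + 1)*(n + 4)*(n)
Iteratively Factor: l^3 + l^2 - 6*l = (l - 2)*(l^2 + 3*l) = l*(l - 2)*(l + 3)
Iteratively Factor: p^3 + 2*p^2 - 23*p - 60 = (p + 3)*(p^2 - p - 20) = (p - 5)*(p + 3)*(p + 4)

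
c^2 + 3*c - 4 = (c - 1)*(c + 4)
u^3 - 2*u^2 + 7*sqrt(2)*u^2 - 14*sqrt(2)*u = u*(u - 2)*(u + 7*sqrt(2))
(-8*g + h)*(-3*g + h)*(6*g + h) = 144*g^3 - 42*g^2*h - 5*g*h^2 + h^3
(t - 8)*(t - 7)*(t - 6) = t^3 - 21*t^2 + 146*t - 336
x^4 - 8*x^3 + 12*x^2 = x^2*(x - 6)*(x - 2)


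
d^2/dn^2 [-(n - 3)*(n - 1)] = -2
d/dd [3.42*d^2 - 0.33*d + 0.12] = 6.84*d - 0.33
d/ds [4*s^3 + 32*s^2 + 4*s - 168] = 12*s^2 + 64*s + 4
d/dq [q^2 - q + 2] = 2*q - 1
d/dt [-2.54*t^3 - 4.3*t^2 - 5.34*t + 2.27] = -7.62*t^2 - 8.6*t - 5.34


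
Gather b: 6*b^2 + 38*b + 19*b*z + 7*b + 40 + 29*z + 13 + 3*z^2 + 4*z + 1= 6*b^2 + b*(19*z + 45) + 3*z^2 + 33*z + 54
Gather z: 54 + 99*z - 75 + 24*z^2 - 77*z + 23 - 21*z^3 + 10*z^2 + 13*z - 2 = -21*z^3 + 34*z^2 + 35*z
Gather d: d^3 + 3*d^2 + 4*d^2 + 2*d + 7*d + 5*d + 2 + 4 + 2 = d^3 + 7*d^2 + 14*d + 8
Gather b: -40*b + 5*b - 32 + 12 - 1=-35*b - 21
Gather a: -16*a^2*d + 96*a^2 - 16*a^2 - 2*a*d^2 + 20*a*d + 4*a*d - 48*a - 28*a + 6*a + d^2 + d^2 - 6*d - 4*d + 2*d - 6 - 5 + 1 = a^2*(80 - 16*d) + a*(-2*d^2 + 24*d - 70) + 2*d^2 - 8*d - 10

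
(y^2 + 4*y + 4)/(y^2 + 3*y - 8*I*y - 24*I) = (y^2 + 4*y + 4)/(y^2 + y*(3 - 8*I) - 24*I)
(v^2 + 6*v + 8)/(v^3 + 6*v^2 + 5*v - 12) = (v + 2)/(v^2 + 2*v - 3)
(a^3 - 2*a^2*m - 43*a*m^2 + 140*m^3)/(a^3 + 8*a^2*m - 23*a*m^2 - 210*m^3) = (a - 4*m)/(a + 6*m)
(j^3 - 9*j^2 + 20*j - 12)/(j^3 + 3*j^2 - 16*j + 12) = (j - 6)/(j + 6)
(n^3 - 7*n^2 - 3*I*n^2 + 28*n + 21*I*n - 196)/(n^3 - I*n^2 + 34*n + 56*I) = (n - 7)/(n + 2*I)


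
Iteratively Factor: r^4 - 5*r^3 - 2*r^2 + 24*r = (r + 2)*(r^3 - 7*r^2 + 12*r) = (r - 4)*(r + 2)*(r^2 - 3*r) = r*(r - 4)*(r + 2)*(r - 3)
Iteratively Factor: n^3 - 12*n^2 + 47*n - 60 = (n - 5)*(n^2 - 7*n + 12) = (n - 5)*(n - 4)*(n - 3)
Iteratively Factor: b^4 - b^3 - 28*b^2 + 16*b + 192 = (b - 4)*(b^3 + 3*b^2 - 16*b - 48) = (b - 4)*(b + 4)*(b^2 - b - 12) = (b - 4)*(b + 3)*(b + 4)*(b - 4)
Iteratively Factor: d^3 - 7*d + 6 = (d - 2)*(d^2 + 2*d - 3) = (d - 2)*(d + 3)*(d - 1)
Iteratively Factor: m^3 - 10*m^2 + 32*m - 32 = (m - 4)*(m^2 - 6*m + 8) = (m - 4)^2*(m - 2)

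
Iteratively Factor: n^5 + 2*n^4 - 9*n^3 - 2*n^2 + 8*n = (n + 1)*(n^4 + n^3 - 10*n^2 + 8*n) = (n - 2)*(n + 1)*(n^3 + 3*n^2 - 4*n) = n*(n - 2)*(n + 1)*(n^2 + 3*n - 4) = n*(n - 2)*(n + 1)*(n + 4)*(n - 1)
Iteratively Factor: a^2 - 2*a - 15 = (a + 3)*(a - 5)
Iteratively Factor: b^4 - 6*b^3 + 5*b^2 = (b)*(b^3 - 6*b^2 + 5*b) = b^2*(b^2 - 6*b + 5) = b^2*(b - 1)*(b - 5)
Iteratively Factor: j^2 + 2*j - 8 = (j - 2)*(j + 4)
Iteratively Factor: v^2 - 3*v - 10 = (v - 5)*(v + 2)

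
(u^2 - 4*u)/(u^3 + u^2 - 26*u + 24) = u/(u^2 + 5*u - 6)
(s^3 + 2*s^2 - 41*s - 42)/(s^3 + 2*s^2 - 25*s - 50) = (s^3 + 2*s^2 - 41*s - 42)/(s^3 + 2*s^2 - 25*s - 50)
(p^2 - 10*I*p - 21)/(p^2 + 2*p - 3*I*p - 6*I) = (p - 7*I)/(p + 2)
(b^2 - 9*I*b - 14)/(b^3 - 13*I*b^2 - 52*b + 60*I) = (b - 7*I)/(b^2 - 11*I*b - 30)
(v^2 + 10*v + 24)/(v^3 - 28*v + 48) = (v + 4)/(v^2 - 6*v + 8)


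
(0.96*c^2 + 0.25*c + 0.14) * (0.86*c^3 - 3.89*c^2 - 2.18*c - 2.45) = 0.8256*c^5 - 3.5194*c^4 - 2.9449*c^3 - 3.4416*c^2 - 0.9177*c - 0.343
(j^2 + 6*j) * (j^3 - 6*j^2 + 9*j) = j^5 - 27*j^3 + 54*j^2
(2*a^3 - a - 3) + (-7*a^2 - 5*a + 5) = 2*a^3 - 7*a^2 - 6*a + 2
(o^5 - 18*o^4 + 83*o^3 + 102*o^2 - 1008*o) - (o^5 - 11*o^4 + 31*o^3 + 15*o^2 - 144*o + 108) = -7*o^4 + 52*o^3 + 87*o^2 - 864*o - 108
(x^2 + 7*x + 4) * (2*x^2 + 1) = 2*x^4 + 14*x^3 + 9*x^2 + 7*x + 4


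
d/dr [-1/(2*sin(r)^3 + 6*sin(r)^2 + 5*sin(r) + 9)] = (6*sin(r)^2 + 12*sin(r) + 5)*cos(r)/(2*sin(r)^3 + 6*sin(r)^2 + 5*sin(r) + 9)^2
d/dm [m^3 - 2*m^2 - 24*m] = 3*m^2 - 4*m - 24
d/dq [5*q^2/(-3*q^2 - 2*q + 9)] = 10*q*(9 - q)/(9*q^4 + 12*q^3 - 50*q^2 - 36*q + 81)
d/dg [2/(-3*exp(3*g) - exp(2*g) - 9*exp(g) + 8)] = (18*exp(2*g) + 4*exp(g) + 18)*exp(g)/(3*exp(3*g) + exp(2*g) + 9*exp(g) - 8)^2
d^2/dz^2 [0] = 0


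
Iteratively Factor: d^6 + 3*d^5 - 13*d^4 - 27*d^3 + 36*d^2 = (d + 4)*(d^5 - d^4 - 9*d^3 + 9*d^2) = d*(d + 4)*(d^4 - d^3 - 9*d^2 + 9*d) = d*(d - 3)*(d + 4)*(d^3 + 2*d^2 - 3*d) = d*(d - 3)*(d - 1)*(d + 4)*(d^2 + 3*d) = d^2*(d - 3)*(d - 1)*(d + 4)*(d + 3)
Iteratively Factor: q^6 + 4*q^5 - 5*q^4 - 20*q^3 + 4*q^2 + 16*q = (q + 1)*(q^5 + 3*q^4 - 8*q^3 - 12*q^2 + 16*q) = (q - 2)*(q + 1)*(q^4 + 5*q^3 + 2*q^2 - 8*q) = q*(q - 2)*(q + 1)*(q^3 + 5*q^2 + 2*q - 8) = q*(q - 2)*(q + 1)*(q + 2)*(q^2 + 3*q - 4) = q*(q - 2)*(q + 1)*(q + 2)*(q + 4)*(q - 1)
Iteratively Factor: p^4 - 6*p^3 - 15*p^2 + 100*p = (p)*(p^3 - 6*p^2 - 15*p + 100) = p*(p + 4)*(p^2 - 10*p + 25) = p*(p - 5)*(p + 4)*(p - 5)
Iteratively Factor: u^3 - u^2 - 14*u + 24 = (u + 4)*(u^2 - 5*u + 6) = (u - 2)*(u + 4)*(u - 3)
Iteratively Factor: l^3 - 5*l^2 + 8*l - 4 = (l - 1)*(l^2 - 4*l + 4) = (l - 2)*(l - 1)*(l - 2)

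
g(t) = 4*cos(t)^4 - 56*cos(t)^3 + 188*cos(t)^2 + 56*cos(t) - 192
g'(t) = -16*sin(t)*cos(t)^3 + 168*sin(t)*cos(t)^2 - 376*sin(t)*cos(t) - 56*sin(t)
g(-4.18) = -164.40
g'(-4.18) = 155.29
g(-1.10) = -132.97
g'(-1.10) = 172.43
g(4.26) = -175.73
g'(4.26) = -127.53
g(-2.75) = -36.01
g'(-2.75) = -170.87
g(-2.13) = -160.12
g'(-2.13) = -163.72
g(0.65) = -54.92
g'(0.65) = -155.49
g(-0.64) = -53.37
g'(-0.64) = 153.93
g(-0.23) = -7.34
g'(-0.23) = 63.29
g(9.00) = -41.84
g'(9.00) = 180.57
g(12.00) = -42.49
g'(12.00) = 141.26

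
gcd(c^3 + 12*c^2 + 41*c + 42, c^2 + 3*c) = c + 3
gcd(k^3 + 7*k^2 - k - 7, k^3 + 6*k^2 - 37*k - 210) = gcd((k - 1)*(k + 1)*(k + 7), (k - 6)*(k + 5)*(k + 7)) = k + 7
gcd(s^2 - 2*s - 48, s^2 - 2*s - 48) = s^2 - 2*s - 48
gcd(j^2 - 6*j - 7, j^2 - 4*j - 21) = j - 7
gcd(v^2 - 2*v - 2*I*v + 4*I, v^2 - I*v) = 1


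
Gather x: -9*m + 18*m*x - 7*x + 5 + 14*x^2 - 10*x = -9*m + 14*x^2 + x*(18*m - 17) + 5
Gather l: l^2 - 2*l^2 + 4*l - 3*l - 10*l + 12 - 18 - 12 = -l^2 - 9*l - 18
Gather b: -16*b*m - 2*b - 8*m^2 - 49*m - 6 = b*(-16*m - 2) - 8*m^2 - 49*m - 6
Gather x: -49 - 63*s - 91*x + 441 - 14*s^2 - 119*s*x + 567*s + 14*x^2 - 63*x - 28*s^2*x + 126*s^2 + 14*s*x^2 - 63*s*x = 112*s^2 + 504*s + x^2*(14*s + 14) + x*(-28*s^2 - 182*s - 154) + 392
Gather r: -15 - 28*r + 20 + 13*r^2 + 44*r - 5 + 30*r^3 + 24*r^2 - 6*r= 30*r^3 + 37*r^2 + 10*r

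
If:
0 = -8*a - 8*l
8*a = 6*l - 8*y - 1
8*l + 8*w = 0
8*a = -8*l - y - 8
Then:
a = 9/2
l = -9/2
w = 9/2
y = -8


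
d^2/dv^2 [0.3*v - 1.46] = 0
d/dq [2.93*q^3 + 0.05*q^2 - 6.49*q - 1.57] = 8.79*q^2 + 0.1*q - 6.49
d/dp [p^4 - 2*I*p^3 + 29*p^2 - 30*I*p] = 4*p^3 - 6*I*p^2 + 58*p - 30*I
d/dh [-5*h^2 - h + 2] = -10*h - 1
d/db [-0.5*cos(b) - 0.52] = 0.5*sin(b)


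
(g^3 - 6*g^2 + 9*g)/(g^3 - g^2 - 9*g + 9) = g*(g - 3)/(g^2 + 2*g - 3)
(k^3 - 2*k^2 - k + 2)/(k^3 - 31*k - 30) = (k^2 - 3*k + 2)/(k^2 - k - 30)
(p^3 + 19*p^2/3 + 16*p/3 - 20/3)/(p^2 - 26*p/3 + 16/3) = (p^2 + 7*p + 10)/(p - 8)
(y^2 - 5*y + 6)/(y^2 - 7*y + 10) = (y - 3)/(y - 5)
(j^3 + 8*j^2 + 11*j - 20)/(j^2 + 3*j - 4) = j + 5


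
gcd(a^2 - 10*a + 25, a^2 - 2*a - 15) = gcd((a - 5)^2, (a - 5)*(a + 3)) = a - 5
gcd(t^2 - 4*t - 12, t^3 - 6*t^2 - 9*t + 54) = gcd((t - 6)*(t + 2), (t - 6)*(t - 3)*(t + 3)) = t - 6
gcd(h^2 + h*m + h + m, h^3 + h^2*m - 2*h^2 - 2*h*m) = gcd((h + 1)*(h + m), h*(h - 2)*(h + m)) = h + m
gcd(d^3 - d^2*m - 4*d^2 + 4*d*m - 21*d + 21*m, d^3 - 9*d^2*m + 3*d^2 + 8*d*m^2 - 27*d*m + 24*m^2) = d^2 - d*m + 3*d - 3*m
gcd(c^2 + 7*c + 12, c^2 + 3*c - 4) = c + 4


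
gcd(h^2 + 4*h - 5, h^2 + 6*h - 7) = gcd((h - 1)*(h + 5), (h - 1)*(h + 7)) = h - 1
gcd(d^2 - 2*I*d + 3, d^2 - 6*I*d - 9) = d - 3*I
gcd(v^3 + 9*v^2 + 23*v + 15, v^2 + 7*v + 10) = v + 5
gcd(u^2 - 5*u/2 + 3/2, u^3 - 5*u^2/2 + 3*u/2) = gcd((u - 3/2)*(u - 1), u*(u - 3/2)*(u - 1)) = u^2 - 5*u/2 + 3/2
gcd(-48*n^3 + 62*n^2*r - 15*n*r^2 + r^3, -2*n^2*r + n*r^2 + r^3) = -n + r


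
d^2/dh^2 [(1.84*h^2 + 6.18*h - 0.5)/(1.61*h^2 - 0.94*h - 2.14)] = (-7.105427357601e-15*h^4 + 37.607668*h^3 + 30.260916*h^2 + 132.295632*h - 12.339448)/(4.173281*h^6 - 7.309722*h^5 - 12.373494*h^4 + 18.601472*h^3 + 16.446756*h^2 - 12.914472*h - 9.800344)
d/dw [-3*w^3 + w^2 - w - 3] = -9*w^2 + 2*w - 1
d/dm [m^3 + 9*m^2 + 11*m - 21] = 3*m^2 + 18*m + 11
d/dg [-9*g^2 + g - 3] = 1 - 18*g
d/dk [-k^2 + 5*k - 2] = 5 - 2*k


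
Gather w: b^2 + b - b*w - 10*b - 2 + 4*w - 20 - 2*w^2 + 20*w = b^2 - 9*b - 2*w^2 + w*(24 - b) - 22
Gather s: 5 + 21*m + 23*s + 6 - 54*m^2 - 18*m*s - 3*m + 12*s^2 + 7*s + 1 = -54*m^2 + 18*m + 12*s^2 + s*(30 - 18*m) + 12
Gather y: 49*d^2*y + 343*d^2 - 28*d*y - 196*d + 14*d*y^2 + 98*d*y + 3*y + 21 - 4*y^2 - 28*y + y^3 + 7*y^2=343*d^2 - 196*d + y^3 + y^2*(14*d + 3) + y*(49*d^2 + 70*d - 25) + 21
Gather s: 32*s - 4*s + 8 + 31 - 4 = 28*s + 35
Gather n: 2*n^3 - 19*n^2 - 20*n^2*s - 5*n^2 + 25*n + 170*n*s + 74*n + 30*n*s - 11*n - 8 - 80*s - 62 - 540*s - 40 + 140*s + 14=2*n^3 + n^2*(-20*s - 24) + n*(200*s + 88) - 480*s - 96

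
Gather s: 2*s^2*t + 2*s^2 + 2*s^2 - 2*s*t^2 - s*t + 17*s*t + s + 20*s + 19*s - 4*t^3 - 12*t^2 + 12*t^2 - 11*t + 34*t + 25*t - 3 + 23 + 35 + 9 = s^2*(2*t + 4) + s*(-2*t^2 + 16*t + 40) - 4*t^3 + 48*t + 64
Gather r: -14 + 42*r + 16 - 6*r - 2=36*r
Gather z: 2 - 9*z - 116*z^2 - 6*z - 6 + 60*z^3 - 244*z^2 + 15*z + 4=60*z^3 - 360*z^2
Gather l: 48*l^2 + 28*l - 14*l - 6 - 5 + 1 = 48*l^2 + 14*l - 10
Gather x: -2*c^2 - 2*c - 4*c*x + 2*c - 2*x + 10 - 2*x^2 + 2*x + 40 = -2*c^2 - 4*c*x - 2*x^2 + 50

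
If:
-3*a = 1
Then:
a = -1/3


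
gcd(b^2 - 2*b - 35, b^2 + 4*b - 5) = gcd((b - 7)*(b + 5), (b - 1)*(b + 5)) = b + 5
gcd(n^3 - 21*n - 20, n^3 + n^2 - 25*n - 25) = n^2 - 4*n - 5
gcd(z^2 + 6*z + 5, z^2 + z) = z + 1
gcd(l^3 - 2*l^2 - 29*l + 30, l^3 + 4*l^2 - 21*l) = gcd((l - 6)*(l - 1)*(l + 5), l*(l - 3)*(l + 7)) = 1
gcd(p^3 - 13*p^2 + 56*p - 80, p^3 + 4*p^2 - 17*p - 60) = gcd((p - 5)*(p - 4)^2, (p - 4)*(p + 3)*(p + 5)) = p - 4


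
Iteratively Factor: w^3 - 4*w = (w)*(w^2 - 4) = w*(w - 2)*(w + 2)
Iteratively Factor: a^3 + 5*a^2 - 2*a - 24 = (a - 2)*(a^2 + 7*a + 12) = (a - 2)*(a + 3)*(a + 4)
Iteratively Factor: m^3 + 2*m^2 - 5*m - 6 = (m + 3)*(m^2 - m - 2) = (m - 2)*(m + 3)*(m + 1)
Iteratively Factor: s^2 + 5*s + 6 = (s + 3)*(s + 2)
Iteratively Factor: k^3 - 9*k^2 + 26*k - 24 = (k - 4)*(k^2 - 5*k + 6) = (k - 4)*(k - 2)*(k - 3)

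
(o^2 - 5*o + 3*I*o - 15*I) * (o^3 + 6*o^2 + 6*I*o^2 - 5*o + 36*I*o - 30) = o^5 + o^4 + 9*I*o^4 - 53*o^3 + 9*I*o^3 - 23*o^2 - 285*I*o^2 + 690*o - 15*I*o + 450*I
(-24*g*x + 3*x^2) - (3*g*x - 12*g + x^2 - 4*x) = -27*g*x + 12*g + 2*x^2 + 4*x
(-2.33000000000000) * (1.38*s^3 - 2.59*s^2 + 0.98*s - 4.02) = -3.2154*s^3 + 6.0347*s^2 - 2.2834*s + 9.3666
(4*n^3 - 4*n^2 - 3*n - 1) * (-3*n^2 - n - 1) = -12*n^5 + 8*n^4 + 9*n^3 + 10*n^2 + 4*n + 1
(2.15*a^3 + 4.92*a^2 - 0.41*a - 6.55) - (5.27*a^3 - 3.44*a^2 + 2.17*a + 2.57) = -3.12*a^3 + 8.36*a^2 - 2.58*a - 9.12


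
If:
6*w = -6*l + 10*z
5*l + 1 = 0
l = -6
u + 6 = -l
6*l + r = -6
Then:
No Solution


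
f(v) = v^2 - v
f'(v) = 2*v - 1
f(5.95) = 29.45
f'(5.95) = 10.90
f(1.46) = 0.67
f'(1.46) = 1.92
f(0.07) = -0.07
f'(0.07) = -0.86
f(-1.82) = 5.13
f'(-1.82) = -4.64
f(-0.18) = 0.21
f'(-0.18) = -1.36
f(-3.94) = 19.46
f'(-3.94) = -8.88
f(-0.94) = 1.82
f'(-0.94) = -2.88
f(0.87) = -0.11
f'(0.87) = 0.74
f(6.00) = 30.00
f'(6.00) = 11.00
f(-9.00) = 90.00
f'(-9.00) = -19.00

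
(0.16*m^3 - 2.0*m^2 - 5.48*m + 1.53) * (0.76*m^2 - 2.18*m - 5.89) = 0.1216*m^5 - 1.8688*m^4 - 0.7472*m^3 + 24.8892*m^2 + 28.9418*m - 9.0117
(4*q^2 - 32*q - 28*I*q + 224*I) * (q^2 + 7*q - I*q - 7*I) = 4*q^4 - 4*q^3 - 32*I*q^3 - 252*q^2 + 32*I*q^2 + 28*q + 1792*I*q + 1568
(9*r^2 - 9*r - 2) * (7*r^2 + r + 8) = 63*r^4 - 54*r^3 + 49*r^2 - 74*r - 16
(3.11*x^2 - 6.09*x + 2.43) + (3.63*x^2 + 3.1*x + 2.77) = 6.74*x^2 - 2.99*x + 5.2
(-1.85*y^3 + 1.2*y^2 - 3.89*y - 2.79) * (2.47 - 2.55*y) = 4.7175*y^4 - 7.6295*y^3 + 12.8835*y^2 - 2.4938*y - 6.8913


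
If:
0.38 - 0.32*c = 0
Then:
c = 1.19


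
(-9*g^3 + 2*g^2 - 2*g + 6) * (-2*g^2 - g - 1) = 18*g^5 + 5*g^4 + 11*g^3 - 12*g^2 - 4*g - 6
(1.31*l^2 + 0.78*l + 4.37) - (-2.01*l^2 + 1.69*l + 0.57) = 3.32*l^2 - 0.91*l + 3.8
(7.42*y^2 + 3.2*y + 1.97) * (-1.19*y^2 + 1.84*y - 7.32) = -8.8298*y^4 + 9.8448*y^3 - 50.7707*y^2 - 19.7992*y - 14.4204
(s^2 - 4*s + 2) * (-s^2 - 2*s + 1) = -s^4 + 2*s^3 + 7*s^2 - 8*s + 2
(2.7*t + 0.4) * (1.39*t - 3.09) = 3.753*t^2 - 7.787*t - 1.236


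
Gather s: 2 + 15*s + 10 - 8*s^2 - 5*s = -8*s^2 + 10*s + 12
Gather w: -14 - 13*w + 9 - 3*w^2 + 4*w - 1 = -3*w^2 - 9*w - 6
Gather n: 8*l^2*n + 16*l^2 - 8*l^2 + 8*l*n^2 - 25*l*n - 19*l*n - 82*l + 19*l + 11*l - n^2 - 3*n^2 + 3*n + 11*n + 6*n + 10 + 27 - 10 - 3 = 8*l^2 - 52*l + n^2*(8*l - 4) + n*(8*l^2 - 44*l + 20) + 24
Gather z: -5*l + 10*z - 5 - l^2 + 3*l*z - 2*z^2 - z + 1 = -l^2 - 5*l - 2*z^2 + z*(3*l + 9) - 4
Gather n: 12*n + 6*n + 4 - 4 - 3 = 18*n - 3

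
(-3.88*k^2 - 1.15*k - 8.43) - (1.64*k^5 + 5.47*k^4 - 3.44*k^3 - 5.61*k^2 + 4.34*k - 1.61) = -1.64*k^5 - 5.47*k^4 + 3.44*k^3 + 1.73*k^2 - 5.49*k - 6.82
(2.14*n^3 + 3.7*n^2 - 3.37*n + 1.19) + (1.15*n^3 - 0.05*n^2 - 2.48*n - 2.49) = 3.29*n^3 + 3.65*n^2 - 5.85*n - 1.3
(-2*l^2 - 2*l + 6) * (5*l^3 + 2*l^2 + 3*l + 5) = -10*l^5 - 14*l^4 + 20*l^3 - 4*l^2 + 8*l + 30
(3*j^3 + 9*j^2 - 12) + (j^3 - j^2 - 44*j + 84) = 4*j^3 + 8*j^2 - 44*j + 72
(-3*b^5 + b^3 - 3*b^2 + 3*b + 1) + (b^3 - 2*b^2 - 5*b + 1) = -3*b^5 + 2*b^3 - 5*b^2 - 2*b + 2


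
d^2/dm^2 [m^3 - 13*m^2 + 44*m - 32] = 6*m - 26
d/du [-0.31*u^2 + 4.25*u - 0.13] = 4.25 - 0.62*u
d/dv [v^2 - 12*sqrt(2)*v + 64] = 2*v - 12*sqrt(2)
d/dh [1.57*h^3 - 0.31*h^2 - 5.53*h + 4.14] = 4.71*h^2 - 0.62*h - 5.53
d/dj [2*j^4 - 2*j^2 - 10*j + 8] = 8*j^3 - 4*j - 10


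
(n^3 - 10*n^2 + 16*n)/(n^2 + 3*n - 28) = n*(n^2 - 10*n + 16)/(n^2 + 3*n - 28)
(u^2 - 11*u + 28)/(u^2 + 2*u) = (u^2 - 11*u + 28)/(u*(u + 2))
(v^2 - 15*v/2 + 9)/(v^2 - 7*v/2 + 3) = (v - 6)/(v - 2)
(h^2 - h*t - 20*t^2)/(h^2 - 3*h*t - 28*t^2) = (-h + 5*t)/(-h + 7*t)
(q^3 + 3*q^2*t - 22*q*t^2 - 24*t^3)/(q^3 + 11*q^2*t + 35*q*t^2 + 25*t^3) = (q^2 + 2*q*t - 24*t^2)/(q^2 + 10*q*t + 25*t^2)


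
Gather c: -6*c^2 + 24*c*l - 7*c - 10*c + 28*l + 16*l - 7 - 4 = -6*c^2 + c*(24*l - 17) + 44*l - 11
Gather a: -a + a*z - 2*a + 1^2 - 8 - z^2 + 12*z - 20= a*(z - 3) - z^2 + 12*z - 27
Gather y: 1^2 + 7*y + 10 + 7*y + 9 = 14*y + 20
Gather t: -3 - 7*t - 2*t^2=-2*t^2 - 7*t - 3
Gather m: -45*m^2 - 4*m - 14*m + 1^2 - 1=-45*m^2 - 18*m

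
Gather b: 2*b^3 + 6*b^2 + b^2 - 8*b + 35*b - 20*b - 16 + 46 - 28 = 2*b^3 + 7*b^2 + 7*b + 2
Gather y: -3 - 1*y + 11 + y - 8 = 0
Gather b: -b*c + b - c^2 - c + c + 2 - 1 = b*(1 - c) - c^2 + 1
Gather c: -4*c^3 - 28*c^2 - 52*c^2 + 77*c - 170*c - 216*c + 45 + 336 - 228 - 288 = -4*c^3 - 80*c^2 - 309*c - 135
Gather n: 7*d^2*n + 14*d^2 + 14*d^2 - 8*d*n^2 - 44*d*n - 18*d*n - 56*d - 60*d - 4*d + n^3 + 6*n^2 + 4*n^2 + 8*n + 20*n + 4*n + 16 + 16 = 28*d^2 - 120*d + n^3 + n^2*(10 - 8*d) + n*(7*d^2 - 62*d + 32) + 32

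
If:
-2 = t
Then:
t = -2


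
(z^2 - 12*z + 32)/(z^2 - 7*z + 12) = (z - 8)/(z - 3)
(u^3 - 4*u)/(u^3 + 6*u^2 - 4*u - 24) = u/(u + 6)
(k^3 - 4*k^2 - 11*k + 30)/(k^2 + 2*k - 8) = (k^2 - 2*k - 15)/(k + 4)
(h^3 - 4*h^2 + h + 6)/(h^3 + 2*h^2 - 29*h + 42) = (h + 1)/(h + 7)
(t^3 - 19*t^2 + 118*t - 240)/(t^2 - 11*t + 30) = t - 8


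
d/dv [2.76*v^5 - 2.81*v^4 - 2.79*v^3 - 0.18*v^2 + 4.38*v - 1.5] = 13.8*v^4 - 11.24*v^3 - 8.37*v^2 - 0.36*v + 4.38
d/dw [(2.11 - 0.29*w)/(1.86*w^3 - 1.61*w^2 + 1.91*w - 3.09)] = (1.0788*w^3 - 12.2407*w^2 + 6.7942*w - 3.134)/(3.4596*w^6 - 5.9892*w^5 + 9.6973*w^4 - 17.645*w^3 + 13.5979*w^2 - 11.8038*w + 9.5481)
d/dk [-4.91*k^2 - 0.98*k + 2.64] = -9.82*k - 0.98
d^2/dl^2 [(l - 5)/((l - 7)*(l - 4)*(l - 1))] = 6*(l^5 - 22*l^4 + 195*l^3 - 859*l^2 + 1864*l - 1611)/(l^9 - 36*l^8 + 549*l^7 - 4620*l^6 + 23427*l^5 - 73404*l^4 + 140295*l^3 - 155988*l^2 + 91728*l - 21952)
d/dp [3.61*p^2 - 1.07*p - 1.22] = 7.22*p - 1.07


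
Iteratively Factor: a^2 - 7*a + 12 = (a - 3)*(a - 4)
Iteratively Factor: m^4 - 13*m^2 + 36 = (m + 2)*(m^3 - 2*m^2 - 9*m + 18) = (m - 2)*(m + 2)*(m^2 - 9) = (m - 2)*(m + 2)*(m + 3)*(m - 3)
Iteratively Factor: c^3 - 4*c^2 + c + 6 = (c + 1)*(c^2 - 5*c + 6) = (c - 2)*(c + 1)*(c - 3)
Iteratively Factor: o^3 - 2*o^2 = (o - 2)*(o^2) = o*(o - 2)*(o)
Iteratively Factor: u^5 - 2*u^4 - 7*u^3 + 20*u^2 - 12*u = (u + 3)*(u^4 - 5*u^3 + 8*u^2 - 4*u) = (u - 2)*(u + 3)*(u^3 - 3*u^2 + 2*u) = (u - 2)*(u - 1)*(u + 3)*(u^2 - 2*u) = u*(u - 2)*(u - 1)*(u + 3)*(u - 2)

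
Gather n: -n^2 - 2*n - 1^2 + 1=-n^2 - 2*n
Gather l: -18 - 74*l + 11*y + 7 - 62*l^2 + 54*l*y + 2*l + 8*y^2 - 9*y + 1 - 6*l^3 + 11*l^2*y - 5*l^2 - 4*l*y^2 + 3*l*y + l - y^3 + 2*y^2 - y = -6*l^3 + l^2*(11*y - 67) + l*(-4*y^2 + 57*y - 71) - y^3 + 10*y^2 + y - 10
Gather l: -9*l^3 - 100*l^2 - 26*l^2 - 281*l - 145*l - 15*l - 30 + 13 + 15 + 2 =-9*l^3 - 126*l^2 - 441*l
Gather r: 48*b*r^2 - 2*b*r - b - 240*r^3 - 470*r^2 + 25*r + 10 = -b - 240*r^3 + r^2*(48*b - 470) + r*(25 - 2*b) + 10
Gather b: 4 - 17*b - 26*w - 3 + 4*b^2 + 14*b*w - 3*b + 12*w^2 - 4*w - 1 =4*b^2 + b*(14*w - 20) + 12*w^2 - 30*w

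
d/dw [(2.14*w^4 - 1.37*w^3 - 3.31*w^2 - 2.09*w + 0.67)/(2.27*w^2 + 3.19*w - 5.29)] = (9.7156*w^5 + 17.3699*w^4 - 54.023*w^3 + 15.9273*w^2 + 31.978*w + 8.9188)/(5.1529*w^4 + 14.4826*w^3 - 13.8405*w^2 - 33.7502*w + 27.9841)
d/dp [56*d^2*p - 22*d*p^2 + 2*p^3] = 56*d^2 - 44*d*p + 6*p^2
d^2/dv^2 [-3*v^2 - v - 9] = -6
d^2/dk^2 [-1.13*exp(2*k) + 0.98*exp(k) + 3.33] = (0.98 - 4.52*exp(k))*exp(k)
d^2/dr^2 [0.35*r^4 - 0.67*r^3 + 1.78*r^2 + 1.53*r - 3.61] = 4.2*r^2 - 4.02*r + 3.56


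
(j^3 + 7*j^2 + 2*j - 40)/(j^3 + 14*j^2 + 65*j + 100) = (j - 2)/(j + 5)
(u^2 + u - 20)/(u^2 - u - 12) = (u + 5)/(u + 3)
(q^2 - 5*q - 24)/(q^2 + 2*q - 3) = (q - 8)/(q - 1)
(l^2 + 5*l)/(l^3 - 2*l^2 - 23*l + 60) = l/(l^2 - 7*l + 12)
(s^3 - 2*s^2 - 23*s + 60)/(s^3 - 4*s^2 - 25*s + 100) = (s - 3)/(s - 5)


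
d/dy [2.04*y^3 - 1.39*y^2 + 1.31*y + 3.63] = 6.12*y^2 - 2.78*y + 1.31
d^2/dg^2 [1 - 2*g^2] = -4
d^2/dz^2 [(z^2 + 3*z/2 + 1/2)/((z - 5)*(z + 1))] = 11/(z^3 - 15*z^2 + 75*z - 125)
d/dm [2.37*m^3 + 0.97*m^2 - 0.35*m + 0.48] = 7.11*m^2 + 1.94*m - 0.35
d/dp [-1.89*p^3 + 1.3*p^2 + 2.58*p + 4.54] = -5.67*p^2 + 2.6*p + 2.58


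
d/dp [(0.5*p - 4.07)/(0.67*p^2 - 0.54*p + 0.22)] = (-0.335*p^2 + 5.4538*p - 2.0878)/(0.4489*p^4 - 0.7236*p^3 + 0.5864*p^2 - 0.2376*p + 0.0484)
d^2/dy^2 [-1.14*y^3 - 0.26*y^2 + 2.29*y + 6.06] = -6.84*y - 0.52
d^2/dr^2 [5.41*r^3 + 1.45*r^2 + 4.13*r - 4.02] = 32.46*r + 2.9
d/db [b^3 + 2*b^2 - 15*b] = 3*b^2 + 4*b - 15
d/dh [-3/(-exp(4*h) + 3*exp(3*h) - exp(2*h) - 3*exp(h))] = 3*(-4*exp(3*h) + 9*exp(2*h) - 2*exp(h) - 3)*exp(-h)/(exp(3*h) - 3*exp(2*h) + exp(h) + 3)^2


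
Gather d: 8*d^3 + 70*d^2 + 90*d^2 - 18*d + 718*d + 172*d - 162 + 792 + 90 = 8*d^3 + 160*d^2 + 872*d + 720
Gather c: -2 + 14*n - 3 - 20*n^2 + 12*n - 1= -20*n^2 + 26*n - 6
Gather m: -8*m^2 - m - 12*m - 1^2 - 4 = -8*m^2 - 13*m - 5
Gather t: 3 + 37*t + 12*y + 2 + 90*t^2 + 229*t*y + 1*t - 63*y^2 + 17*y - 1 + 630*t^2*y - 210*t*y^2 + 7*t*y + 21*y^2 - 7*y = t^2*(630*y + 90) + t*(-210*y^2 + 236*y + 38) - 42*y^2 + 22*y + 4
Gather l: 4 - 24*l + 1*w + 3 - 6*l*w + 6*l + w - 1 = l*(-6*w - 18) + 2*w + 6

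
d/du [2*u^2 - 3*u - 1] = 4*u - 3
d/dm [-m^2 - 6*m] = -2*m - 6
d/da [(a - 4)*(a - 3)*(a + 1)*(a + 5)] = 4*a^3 - 3*a^2 - 50*a + 37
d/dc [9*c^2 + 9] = 18*c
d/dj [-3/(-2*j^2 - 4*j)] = 3*(-j - 1)/(j^2*(j + 2)^2)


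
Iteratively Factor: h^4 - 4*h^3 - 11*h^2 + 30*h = (h)*(h^3 - 4*h^2 - 11*h + 30) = h*(h - 2)*(h^2 - 2*h - 15) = h*(h - 2)*(h + 3)*(h - 5)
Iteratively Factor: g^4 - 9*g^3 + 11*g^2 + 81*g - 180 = (g - 5)*(g^3 - 4*g^2 - 9*g + 36) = (g - 5)*(g - 4)*(g^2 - 9) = (g - 5)*(g - 4)*(g + 3)*(g - 3)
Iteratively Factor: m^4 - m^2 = (m)*(m^3 - m) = m*(m - 1)*(m^2 + m) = m^2*(m - 1)*(m + 1)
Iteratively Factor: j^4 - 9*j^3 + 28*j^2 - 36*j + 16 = (j - 2)*(j^3 - 7*j^2 + 14*j - 8) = (j - 4)*(j - 2)*(j^2 - 3*j + 2) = (j - 4)*(j - 2)^2*(j - 1)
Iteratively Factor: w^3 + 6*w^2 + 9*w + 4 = (w + 1)*(w^2 + 5*w + 4) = (w + 1)^2*(w + 4)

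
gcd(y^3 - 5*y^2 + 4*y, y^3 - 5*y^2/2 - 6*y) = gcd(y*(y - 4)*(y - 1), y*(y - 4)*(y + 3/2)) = y^2 - 4*y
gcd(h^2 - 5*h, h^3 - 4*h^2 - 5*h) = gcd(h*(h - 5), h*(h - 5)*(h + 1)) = h^2 - 5*h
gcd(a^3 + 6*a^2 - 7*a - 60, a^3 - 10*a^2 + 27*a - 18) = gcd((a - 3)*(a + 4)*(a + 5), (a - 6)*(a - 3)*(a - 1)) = a - 3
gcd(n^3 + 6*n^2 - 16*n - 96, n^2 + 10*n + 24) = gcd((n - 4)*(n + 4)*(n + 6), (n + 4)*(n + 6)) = n^2 + 10*n + 24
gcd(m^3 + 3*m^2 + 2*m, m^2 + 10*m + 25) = 1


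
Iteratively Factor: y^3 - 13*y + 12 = (y - 3)*(y^2 + 3*y - 4) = (y - 3)*(y + 4)*(y - 1)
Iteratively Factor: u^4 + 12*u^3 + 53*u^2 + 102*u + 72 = (u + 3)*(u^3 + 9*u^2 + 26*u + 24) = (u + 2)*(u + 3)*(u^2 + 7*u + 12) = (u + 2)*(u + 3)*(u + 4)*(u + 3)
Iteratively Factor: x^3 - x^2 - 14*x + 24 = (x - 2)*(x^2 + x - 12) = (x - 3)*(x - 2)*(x + 4)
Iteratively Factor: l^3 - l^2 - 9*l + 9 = (l - 1)*(l^2 - 9) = (l - 1)*(l + 3)*(l - 3)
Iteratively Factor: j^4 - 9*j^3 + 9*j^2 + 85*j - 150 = (j + 3)*(j^3 - 12*j^2 + 45*j - 50) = (j - 5)*(j + 3)*(j^2 - 7*j + 10) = (j - 5)^2*(j + 3)*(j - 2)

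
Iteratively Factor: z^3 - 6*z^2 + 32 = (z + 2)*(z^2 - 8*z + 16) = (z - 4)*(z + 2)*(z - 4)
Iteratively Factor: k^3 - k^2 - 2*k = (k - 2)*(k^2 + k) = (k - 2)*(k + 1)*(k)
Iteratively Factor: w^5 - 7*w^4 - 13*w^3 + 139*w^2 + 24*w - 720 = (w - 4)*(w^4 - 3*w^3 - 25*w^2 + 39*w + 180) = (w - 5)*(w - 4)*(w^3 + 2*w^2 - 15*w - 36) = (w - 5)*(w - 4)*(w + 3)*(w^2 - w - 12) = (w - 5)*(w - 4)*(w + 3)^2*(w - 4)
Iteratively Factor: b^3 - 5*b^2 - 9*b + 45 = (b - 5)*(b^2 - 9) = (b - 5)*(b + 3)*(b - 3)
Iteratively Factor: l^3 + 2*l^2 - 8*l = (l)*(l^2 + 2*l - 8) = l*(l + 4)*(l - 2)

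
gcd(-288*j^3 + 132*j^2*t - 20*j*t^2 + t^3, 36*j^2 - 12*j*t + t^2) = 36*j^2 - 12*j*t + t^2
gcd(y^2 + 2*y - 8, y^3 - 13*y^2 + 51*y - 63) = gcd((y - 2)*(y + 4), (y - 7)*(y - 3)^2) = 1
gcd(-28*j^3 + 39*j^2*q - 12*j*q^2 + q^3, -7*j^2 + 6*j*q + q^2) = -j + q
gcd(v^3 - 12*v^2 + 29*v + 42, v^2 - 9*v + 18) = v - 6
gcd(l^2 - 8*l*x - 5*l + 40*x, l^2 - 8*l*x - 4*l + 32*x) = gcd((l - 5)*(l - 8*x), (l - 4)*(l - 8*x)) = -l + 8*x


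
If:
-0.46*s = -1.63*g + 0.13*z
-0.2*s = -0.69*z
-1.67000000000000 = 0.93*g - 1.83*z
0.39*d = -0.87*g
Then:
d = -4.61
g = 2.07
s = 6.78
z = 1.96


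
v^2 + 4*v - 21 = (v - 3)*(v + 7)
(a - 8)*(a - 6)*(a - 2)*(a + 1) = a^4 - 15*a^3 + 60*a^2 - 20*a - 96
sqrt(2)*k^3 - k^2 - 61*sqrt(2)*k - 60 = (k - 6*sqrt(2))*(k + 5*sqrt(2))*(sqrt(2)*k + 1)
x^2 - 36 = (x - 6)*(x + 6)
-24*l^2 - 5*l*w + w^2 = (-8*l + w)*(3*l + w)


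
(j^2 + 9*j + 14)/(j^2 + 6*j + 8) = (j + 7)/(j + 4)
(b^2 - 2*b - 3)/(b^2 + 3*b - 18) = (b + 1)/(b + 6)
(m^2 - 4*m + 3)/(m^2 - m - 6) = (m - 1)/(m + 2)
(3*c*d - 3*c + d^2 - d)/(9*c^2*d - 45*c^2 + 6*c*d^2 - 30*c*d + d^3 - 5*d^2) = (d - 1)/(3*c*d - 15*c + d^2 - 5*d)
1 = 1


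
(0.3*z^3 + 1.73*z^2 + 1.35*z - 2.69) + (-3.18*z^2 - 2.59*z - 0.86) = 0.3*z^3 - 1.45*z^2 - 1.24*z - 3.55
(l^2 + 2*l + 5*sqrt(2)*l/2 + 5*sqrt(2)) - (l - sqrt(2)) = l^2 + l + 5*sqrt(2)*l/2 + 6*sqrt(2)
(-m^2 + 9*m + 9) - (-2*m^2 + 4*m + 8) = m^2 + 5*m + 1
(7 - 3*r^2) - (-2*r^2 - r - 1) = -r^2 + r + 8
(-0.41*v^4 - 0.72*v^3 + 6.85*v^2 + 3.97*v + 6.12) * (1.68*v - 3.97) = -0.6888*v^5 + 0.4181*v^4 + 14.3664*v^3 - 20.5249*v^2 - 5.4793*v - 24.2964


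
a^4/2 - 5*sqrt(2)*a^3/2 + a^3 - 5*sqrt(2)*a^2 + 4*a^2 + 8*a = a*(a/2 + 1)*(a - 4*sqrt(2))*(a - sqrt(2))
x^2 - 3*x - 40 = (x - 8)*(x + 5)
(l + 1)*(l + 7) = l^2 + 8*l + 7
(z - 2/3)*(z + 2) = z^2 + 4*z/3 - 4/3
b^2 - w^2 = (b - w)*(b + w)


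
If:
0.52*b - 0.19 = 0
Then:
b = 0.37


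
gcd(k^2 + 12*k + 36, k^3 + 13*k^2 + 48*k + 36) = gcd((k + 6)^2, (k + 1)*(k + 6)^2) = k^2 + 12*k + 36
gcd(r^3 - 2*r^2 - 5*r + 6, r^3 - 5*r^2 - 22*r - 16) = r + 2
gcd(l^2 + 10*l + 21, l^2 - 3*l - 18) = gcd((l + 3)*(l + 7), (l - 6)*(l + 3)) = l + 3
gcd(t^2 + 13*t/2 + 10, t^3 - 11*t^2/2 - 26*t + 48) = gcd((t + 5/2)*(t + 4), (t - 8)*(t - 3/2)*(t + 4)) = t + 4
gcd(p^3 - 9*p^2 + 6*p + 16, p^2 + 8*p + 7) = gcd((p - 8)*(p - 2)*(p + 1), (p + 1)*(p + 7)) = p + 1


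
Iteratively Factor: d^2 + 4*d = (d + 4)*(d)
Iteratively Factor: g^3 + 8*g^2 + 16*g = (g + 4)*(g^2 + 4*g) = (g + 4)^2*(g)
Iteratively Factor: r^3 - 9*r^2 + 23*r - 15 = (r - 1)*(r^2 - 8*r + 15) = (r - 3)*(r - 1)*(r - 5)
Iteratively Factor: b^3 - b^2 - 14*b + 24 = (b - 3)*(b^2 + 2*b - 8) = (b - 3)*(b - 2)*(b + 4)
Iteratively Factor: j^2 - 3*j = (j)*(j - 3)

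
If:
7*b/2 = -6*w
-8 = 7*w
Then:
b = 96/49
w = -8/7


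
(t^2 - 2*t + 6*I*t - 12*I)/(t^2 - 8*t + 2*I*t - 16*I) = (t^2 + t*(-2 + 6*I) - 12*I)/(t^2 + t*(-8 + 2*I) - 16*I)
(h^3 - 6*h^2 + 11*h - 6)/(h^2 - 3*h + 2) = h - 3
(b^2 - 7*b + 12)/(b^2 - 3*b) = (b - 4)/b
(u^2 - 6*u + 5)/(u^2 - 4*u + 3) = (u - 5)/(u - 3)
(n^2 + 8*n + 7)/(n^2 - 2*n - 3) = (n + 7)/(n - 3)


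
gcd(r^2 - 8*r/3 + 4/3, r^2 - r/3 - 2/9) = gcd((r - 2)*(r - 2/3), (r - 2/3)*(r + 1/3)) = r - 2/3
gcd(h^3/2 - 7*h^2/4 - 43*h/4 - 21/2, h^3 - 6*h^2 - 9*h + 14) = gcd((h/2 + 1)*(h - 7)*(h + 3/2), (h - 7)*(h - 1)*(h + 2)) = h^2 - 5*h - 14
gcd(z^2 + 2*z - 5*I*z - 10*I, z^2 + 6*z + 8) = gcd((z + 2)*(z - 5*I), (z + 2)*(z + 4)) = z + 2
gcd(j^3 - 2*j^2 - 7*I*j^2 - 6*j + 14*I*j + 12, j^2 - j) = 1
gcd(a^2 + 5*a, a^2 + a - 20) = a + 5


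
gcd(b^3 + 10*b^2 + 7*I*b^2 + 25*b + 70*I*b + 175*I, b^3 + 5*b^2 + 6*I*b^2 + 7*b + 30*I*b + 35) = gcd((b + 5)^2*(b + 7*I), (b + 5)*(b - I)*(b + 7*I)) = b^2 + b*(5 + 7*I) + 35*I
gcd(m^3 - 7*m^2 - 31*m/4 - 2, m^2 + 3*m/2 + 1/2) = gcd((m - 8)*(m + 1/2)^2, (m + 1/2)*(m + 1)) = m + 1/2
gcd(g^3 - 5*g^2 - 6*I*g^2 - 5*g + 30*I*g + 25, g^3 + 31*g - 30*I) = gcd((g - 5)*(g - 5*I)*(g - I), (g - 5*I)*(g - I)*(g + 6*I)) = g^2 - 6*I*g - 5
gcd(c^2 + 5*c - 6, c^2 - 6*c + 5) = c - 1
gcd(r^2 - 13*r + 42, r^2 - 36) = r - 6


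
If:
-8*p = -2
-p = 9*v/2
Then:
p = 1/4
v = -1/18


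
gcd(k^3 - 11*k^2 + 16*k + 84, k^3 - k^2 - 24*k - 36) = k^2 - 4*k - 12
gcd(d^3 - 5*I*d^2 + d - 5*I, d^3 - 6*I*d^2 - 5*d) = d^2 - 6*I*d - 5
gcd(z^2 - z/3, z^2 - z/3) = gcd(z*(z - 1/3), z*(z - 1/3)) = z^2 - z/3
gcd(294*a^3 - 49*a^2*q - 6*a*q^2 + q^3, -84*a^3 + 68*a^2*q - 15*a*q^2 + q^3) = 42*a^2 - 13*a*q + q^2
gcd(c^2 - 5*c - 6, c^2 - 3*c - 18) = c - 6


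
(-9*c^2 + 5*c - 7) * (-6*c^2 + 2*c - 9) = 54*c^4 - 48*c^3 + 133*c^2 - 59*c + 63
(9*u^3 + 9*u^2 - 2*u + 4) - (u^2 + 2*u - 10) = 9*u^3 + 8*u^2 - 4*u + 14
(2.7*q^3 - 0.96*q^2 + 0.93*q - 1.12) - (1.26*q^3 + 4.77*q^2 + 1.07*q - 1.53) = 1.44*q^3 - 5.73*q^2 - 0.14*q + 0.41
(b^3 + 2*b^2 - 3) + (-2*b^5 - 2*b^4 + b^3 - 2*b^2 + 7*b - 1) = -2*b^5 - 2*b^4 + 2*b^3 + 7*b - 4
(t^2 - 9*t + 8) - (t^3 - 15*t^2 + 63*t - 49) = -t^3 + 16*t^2 - 72*t + 57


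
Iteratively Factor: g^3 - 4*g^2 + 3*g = (g - 3)*(g^2 - g) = g*(g - 3)*(g - 1)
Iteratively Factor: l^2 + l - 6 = (l + 3)*(l - 2)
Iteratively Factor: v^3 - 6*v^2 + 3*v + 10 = (v - 5)*(v^2 - v - 2) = (v - 5)*(v + 1)*(v - 2)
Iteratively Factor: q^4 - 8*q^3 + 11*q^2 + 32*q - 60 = (q + 2)*(q^3 - 10*q^2 + 31*q - 30) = (q - 3)*(q + 2)*(q^2 - 7*q + 10) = (q - 5)*(q - 3)*(q + 2)*(q - 2)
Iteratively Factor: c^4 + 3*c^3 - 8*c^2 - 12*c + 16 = (c + 4)*(c^3 - c^2 - 4*c + 4) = (c - 1)*(c + 4)*(c^2 - 4) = (c - 2)*(c - 1)*(c + 4)*(c + 2)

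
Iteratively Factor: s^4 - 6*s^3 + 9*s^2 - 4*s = (s - 4)*(s^3 - 2*s^2 + s) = (s - 4)*(s - 1)*(s^2 - s) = (s - 4)*(s - 1)^2*(s)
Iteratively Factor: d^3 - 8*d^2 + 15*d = (d - 3)*(d^2 - 5*d) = (d - 5)*(d - 3)*(d)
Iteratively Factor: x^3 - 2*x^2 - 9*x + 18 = (x + 3)*(x^2 - 5*x + 6) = (x - 2)*(x + 3)*(x - 3)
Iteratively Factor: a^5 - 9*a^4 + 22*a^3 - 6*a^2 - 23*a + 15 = (a - 1)*(a^4 - 8*a^3 + 14*a^2 + 8*a - 15) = (a - 3)*(a - 1)*(a^3 - 5*a^2 - a + 5) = (a - 5)*(a - 3)*(a - 1)*(a^2 - 1) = (a - 5)*(a - 3)*(a - 1)^2*(a + 1)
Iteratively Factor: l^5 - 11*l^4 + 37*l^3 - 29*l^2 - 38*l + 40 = (l - 5)*(l^4 - 6*l^3 + 7*l^2 + 6*l - 8) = (l - 5)*(l - 4)*(l^3 - 2*l^2 - l + 2) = (l - 5)*(l - 4)*(l + 1)*(l^2 - 3*l + 2) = (l - 5)*(l - 4)*(l - 2)*(l + 1)*(l - 1)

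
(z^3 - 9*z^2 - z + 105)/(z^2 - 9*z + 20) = (z^2 - 4*z - 21)/(z - 4)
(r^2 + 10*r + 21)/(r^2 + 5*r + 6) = (r + 7)/(r + 2)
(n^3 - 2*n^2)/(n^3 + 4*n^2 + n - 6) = n^2*(n - 2)/(n^3 + 4*n^2 + n - 6)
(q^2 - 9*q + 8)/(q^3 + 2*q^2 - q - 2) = (q - 8)/(q^2 + 3*q + 2)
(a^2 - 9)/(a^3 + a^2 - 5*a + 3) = (a - 3)/(a^2 - 2*a + 1)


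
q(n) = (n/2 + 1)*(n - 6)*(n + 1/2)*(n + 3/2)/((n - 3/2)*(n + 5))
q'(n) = -(n/2 + 1)*(n - 6)*(n + 1/2)*(n + 3/2)/((n - 3/2)*(n + 5)^2) + (n/2 + 1)*(n - 6)*(n + 1/2)/((n - 3/2)*(n + 5)) + (n/2 + 1)*(n - 6)*(n + 3/2)/((n - 3/2)*(n + 5)) - (n/2 + 1)*(n - 6)*(n + 1/2)*(n + 3/2)/((n - 3/2)^2*(n + 5)) + (n/2 + 1)*(n + 1/2)*(n + 3/2)/((n - 3/2)*(n + 5)) + (n - 6)*(n + 1/2)*(n + 3/2)/(2*(n - 3/2)*(n + 5))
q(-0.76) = -0.08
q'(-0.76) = 0.14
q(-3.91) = -13.19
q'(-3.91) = 27.24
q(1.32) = 35.05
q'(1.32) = 223.93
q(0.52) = 2.63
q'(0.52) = 6.65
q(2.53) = -12.37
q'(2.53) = 7.34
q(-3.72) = -8.94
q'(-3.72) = 18.20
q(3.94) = -6.77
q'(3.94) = 2.91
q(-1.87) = 0.02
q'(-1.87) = 0.10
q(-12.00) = 115.00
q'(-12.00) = -13.89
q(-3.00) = -1.88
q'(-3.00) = 4.60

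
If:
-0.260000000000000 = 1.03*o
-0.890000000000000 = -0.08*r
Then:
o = -0.25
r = 11.12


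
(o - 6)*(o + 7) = o^2 + o - 42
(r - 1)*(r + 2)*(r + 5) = r^3 + 6*r^2 + 3*r - 10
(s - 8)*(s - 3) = s^2 - 11*s + 24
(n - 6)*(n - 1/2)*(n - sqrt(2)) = n^3 - 13*n^2/2 - sqrt(2)*n^2 + 3*n + 13*sqrt(2)*n/2 - 3*sqrt(2)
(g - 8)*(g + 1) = g^2 - 7*g - 8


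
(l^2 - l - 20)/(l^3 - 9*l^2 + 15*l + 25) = (l + 4)/(l^2 - 4*l - 5)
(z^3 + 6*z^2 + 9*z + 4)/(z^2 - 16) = (z^2 + 2*z + 1)/(z - 4)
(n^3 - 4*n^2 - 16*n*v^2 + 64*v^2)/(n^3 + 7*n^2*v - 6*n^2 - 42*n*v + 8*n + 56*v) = (n^2 - 16*v^2)/(n^2 + 7*n*v - 2*n - 14*v)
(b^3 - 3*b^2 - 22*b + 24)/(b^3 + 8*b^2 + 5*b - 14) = (b^2 - 2*b - 24)/(b^2 + 9*b + 14)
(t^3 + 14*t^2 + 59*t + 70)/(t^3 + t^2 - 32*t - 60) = (t + 7)/(t - 6)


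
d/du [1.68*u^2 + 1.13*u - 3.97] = 3.36*u + 1.13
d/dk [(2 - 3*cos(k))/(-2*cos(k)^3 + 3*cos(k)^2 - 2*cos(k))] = (12*cos(k)^3 - 21*cos(k)^2 + 12*cos(k) - 4)*sin(k)/((3*cos(k) - cos(2*k) - 3)^2*cos(k)^2)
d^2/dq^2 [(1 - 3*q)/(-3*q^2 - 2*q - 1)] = 2*(4*(3*q - 1)*(3*q + 1)^2 - 3*(9*q + 1)*(3*q^2 + 2*q + 1))/(3*q^2 + 2*q + 1)^3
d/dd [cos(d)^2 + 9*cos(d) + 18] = -(2*cos(d) + 9)*sin(d)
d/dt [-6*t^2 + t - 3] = 1 - 12*t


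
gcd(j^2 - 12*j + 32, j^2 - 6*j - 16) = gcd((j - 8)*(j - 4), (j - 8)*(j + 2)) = j - 8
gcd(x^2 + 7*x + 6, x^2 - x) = 1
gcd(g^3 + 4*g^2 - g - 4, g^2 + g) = g + 1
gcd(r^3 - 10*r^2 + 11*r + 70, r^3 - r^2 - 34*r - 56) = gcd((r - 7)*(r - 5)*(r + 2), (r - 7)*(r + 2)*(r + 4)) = r^2 - 5*r - 14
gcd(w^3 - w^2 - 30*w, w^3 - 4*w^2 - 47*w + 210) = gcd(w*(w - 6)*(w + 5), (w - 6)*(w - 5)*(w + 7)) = w - 6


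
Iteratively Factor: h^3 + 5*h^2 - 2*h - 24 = (h + 3)*(h^2 + 2*h - 8) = (h - 2)*(h + 3)*(h + 4)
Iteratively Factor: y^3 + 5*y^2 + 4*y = (y)*(y^2 + 5*y + 4) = y*(y + 1)*(y + 4)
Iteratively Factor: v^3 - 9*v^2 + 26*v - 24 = (v - 4)*(v^2 - 5*v + 6) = (v - 4)*(v - 2)*(v - 3)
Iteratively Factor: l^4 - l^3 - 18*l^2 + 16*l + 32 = (l + 4)*(l^3 - 5*l^2 + 2*l + 8) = (l - 2)*(l + 4)*(l^2 - 3*l - 4) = (l - 4)*(l - 2)*(l + 4)*(l + 1)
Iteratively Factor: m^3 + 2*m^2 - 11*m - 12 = (m - 3)*(m^2 + 5*m + 4) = (m - 3)*(m + 1)*(m + 4)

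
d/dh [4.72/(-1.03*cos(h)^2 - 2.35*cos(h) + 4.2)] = -(9.7232*cos(h) + 11.092)*sin(h)/(1.03*cos(h)^2 + 2.35*cos(h) - 4.2)^2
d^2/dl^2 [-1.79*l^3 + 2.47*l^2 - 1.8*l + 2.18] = 4.94 - 10.74*l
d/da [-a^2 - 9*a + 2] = -2*a - 9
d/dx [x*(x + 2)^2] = (x + 2)*(3*x + 2)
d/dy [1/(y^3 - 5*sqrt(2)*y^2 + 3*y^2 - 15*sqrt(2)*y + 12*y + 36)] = (-3*y^2 - 6*y + 10*sqrt(2)*y - 12 + 15*sqrt(2))/(y^3 - 5*sqrt(2)*y^2 + 3*y^2 - 15*sqrt(2)*y + 12*y + 36)^2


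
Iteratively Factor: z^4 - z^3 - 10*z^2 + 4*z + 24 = (z - 2)*(z^3 + z^2 - 8*z - 12) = (z - 2)*(z + 2)*(z^2 - z - 6) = (z - 3)*(z - 2)*(z + 2)*(z + 2)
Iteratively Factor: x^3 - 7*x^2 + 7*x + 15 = (x + 1)*(x^2 - 8*x + 15) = (x - 3)*(x + 1)*(x - 5)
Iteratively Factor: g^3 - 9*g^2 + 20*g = (g - 4)*(g^2 - 5*g) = g*(g - 4)*(g - 5)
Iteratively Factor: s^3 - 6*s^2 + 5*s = (s - 5)*(s^2 - s) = (s - 5)*(s - 1)*(s)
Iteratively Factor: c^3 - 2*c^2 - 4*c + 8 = (c + 2)*(c^2 - 4*c + 4) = (c - 2)*(c + 2)*(c - 2)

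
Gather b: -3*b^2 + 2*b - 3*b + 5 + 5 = -3*b^2 - b + 10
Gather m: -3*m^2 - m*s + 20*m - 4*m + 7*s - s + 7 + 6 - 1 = -3*m^2 + m*(16 - s) + 6*s + 12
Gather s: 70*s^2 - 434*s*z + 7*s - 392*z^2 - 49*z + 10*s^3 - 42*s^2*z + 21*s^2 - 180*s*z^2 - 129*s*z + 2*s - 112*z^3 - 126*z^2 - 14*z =10*s^3 + s^2*(91 - 42*z) + s*(-180*z^2 - 563*z + 9) - 112*z^3 - 518*z^2 - 63*z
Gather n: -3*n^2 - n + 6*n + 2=-3*n^2 + 5*n + 2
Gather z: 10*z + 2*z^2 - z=2*z^2 + 9*z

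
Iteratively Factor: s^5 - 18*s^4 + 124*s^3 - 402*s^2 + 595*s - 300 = (s - 5)*(s^4 - 13*s^3 + 59*s^2 - 107*s + 60) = (s - 5)^2*(s^3 - 8*s^2 + 19*s - 12) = (s - 5)^2*(s - 1)*(s^2 - 7*s + 12) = (s - 5)^2*(s - 3)*(s - 1)*(s - 4)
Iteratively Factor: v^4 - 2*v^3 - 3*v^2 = (v)*(v^3 - 2*v^2 - 3*v) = v*(v + 1)*(v^2 - 3*v) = v*(v - 3)*(v + 1)*(v)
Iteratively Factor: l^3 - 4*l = (l)*(l^2 - 4) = l*(l - 2)*(l + 2)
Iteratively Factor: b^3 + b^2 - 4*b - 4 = (b + 2)*(b^2 - b - 2) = (b + 1)*(b + 2)*(b - 2)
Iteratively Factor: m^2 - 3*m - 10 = (m - 5)*(m + 2)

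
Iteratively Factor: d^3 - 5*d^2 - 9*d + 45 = (d - 3)*(d^2 - 2*d - 15) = (d - 5)*(d - 3)*(d + 3)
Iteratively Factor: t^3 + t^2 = (t)*(t^2 + t) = t^2*(t + 1)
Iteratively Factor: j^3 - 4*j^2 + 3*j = (j - 1)*(j^2 - 3*j) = j*(j - 1)*(j - 3)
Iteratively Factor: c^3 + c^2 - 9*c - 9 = (c + 3)*(c^2 - 2*c - 3) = (c + 1)*(c + 3)*(c - 3)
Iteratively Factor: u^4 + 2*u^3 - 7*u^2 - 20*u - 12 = (u - 3)*(u^3 + 5*u^2 + 8*u + 4) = (u - 3)*(u + 2)*(u^2 + 3*u + 2) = (u - 3)*(u + 2)^2*(u + 1)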